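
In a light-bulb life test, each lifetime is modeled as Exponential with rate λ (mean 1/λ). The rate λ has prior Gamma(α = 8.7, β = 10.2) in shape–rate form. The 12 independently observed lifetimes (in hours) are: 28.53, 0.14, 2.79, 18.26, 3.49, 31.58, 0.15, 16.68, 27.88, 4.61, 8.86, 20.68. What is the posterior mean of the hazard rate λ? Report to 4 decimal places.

With a Gamma(shape α, rate β) prior on the exponential rate λ, the posterior after n observations with total T = Σxᵢ is Gamma(α+n, β+T).
Sum of observations T = 163.65 hours; n = 12.
Posterior: Gamma(8.7+12, 10.2+163.65) = Gamma(20.7, 173.85).
Posterior mean of λ = α/β = 20.7/173.85 = 0.1191.

0.1191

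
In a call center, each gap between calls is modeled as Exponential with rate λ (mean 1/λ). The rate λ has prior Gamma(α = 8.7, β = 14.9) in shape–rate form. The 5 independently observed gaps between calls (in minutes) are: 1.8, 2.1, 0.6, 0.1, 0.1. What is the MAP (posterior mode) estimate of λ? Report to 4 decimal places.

With a Gamma(shape α, rate β) prior on the exponential rate λ, the posterior after n observations with total T = Σxᵢ is Gamma(α+n, β+T).
Sum of observations T = 4.7 minutes; n = 5.
Posterior: Gamma(8.7+5, 14.9+4.7) = Gamma(13.7, 19.6).
Mode = (α−1)/β = 0.6480.

0.6480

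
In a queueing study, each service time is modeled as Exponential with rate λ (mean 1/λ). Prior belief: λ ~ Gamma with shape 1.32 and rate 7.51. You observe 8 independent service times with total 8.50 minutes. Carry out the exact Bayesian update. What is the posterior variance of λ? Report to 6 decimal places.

0.036361

With a Gamma(shape α, rate β) prior on the exponential rate λ, the posterior after n observations with total T = Σxᵢ is Gamma(α+n, β+T).
Posterior: Gamma(1.32+8, 7.51+8.50) = Gamma(9.32, 16.01).
Var = α/β² = 0.036361.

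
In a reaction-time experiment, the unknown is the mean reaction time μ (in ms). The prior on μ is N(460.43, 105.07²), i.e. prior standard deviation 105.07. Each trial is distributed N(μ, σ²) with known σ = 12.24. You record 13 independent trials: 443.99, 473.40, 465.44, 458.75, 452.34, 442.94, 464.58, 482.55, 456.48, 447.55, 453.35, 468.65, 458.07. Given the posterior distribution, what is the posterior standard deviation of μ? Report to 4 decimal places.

For Normal data with known variance σ², a Normal(μ₀, σ₀²) prior on μ is conjugate. Posterior precision = 1/σ₀² + n/σ²; posterior mean is the precision-weighted average of μ₀ and x̄.
σ₀² = 105.07² = 11039.7049, σ² = 12.24² = 149.8176; σ² + n·σ₀² = 149.8176 + 13·11039.7049 = 143665.9813.
Posterior precision = 1/σ₀² + n/σ² = 1/11039.7049 + 13/149.8176 = (σ² + n·σ₀²)/(σ₀²σ²) = 143665.9813/(11039.7049·149.8176); posterior variance σₙ² = σ₀²σ²/(σ² + n·σ₀²) = 11039.7049·149.8176/143665.9813 = 11.512413.
Posterior SD = √σₙ² = √(11039.7049·149.8176/143665.9813) = 3.3930.

3.3930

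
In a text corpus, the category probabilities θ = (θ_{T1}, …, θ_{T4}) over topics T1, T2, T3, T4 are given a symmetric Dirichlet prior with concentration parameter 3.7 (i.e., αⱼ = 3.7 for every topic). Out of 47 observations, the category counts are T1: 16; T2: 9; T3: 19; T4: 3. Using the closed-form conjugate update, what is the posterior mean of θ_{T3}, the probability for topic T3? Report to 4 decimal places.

The Dirichlet prior is conjugate to the Multinomial likelihood: each posterior αⱼ = prior αⱼ + observed count nⱼ.
Posterior concentration: (19.7, 12.7, 22.7, 6.7), total = 61.8.
E[θ_{T3}|data] = α_{T3}/Σα = 22.7/61.8 = 0.3673.

0.3673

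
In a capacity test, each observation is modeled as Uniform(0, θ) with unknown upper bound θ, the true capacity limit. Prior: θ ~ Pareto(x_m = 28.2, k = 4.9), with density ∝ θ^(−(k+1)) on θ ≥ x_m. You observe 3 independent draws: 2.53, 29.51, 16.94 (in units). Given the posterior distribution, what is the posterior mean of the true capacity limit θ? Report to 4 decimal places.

A Pareto(scale x_m, shape k) prior on the upper bound θ of Uniform(0, θ) is conjugate: posterior is Pareto(max(x_m, max xᵢ), k + n).
Sample maximum = 29.51; prior scale x_m = 28.2 → posterior scale = max = 29.51.
Posterior shape = 4.9 + 3 = 7.9.
E[θ|data] = k·x_m/(k−1) = 7.9·29.51/6.9 = 33.7868.

33.7868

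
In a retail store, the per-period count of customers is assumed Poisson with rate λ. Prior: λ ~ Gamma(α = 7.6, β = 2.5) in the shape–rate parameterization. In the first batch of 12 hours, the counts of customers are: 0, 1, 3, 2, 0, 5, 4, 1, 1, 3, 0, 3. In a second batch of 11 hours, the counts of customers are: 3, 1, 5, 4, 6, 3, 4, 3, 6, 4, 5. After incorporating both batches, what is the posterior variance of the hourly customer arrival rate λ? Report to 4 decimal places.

0.1147

With a Gamma(shape α, rate β) prior, the Poisson likelihood is conjugate: the posterior is Gamma(α + ΣXᵢ, β + n).
Batch 1: sum of counts S = 23 over n = 12 hours.
After batch 1: Gamma(α+S, β+n) = Gamma(7.6+23, 2.5+12) = Gamma(30.6, 14.5).
Batch 2: sum of counts S = 44 over n = 11 hours.
After batch 2: Gamma(α+S, β+n) = Gamma(30.6+44, 14.5+11) = Gamma(74.6, 25.5).
Var = α/β² = 74.6/25.5² = 0.1147.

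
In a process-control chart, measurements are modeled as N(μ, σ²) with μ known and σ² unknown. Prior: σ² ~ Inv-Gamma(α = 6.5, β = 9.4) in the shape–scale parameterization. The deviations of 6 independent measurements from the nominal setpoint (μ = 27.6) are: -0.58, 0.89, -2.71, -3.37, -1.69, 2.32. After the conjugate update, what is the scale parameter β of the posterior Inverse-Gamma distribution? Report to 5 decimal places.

With known mean μ and an Inverse-Gamma(α, β) prior on σ², the Normal likelihood is conjugate: posterior is Inv-Gamma(α + n/2, β + Σ(xᵢ−μ)²/2).
Σ(xᵢ−μ)² = (-0.58)² + (0.89)² + (-2.71)² + (-3.37)² + (-1.69)² + (2.32)² = 28.0680.
Posterior: Inv-Gamma(6.5 + 6/2, 9.4 + 28.0680/2) = Inv-Gamma(9.50, 23.43400).
Posterior β = 23.43400.

23.43400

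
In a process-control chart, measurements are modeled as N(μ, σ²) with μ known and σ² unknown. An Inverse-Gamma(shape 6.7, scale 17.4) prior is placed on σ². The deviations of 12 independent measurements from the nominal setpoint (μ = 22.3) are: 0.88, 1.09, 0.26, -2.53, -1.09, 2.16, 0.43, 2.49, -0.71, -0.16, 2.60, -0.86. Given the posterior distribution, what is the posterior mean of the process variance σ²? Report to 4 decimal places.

With known mean μ and an Inverse-Gamma(α, β) prior on σ², the Normal likelihood is conjugate: posterior is Inv-Gamma(α + n/2, β + Σ(xᵢ−μ)²/2).
Σ(xᵢ−μ)² = (0.88)² + (1.09)² + (0.26)² + (-2.53)² + (-1.09)² + (2.16)² + (0.43)² + (2.49)² + (-0.71)² + (-0.16)² + (2.60)² + (-0.86)² = 28.6990.
Posterior: Inv-Gamma(6.7 + 12/2, 17.4 + 28.6990/2) = Inv-Gamma(12.70, 31.74950).
E[σ²|data] = β/(α−1) = 31.74950/11.70 = 2.7136.

2.7136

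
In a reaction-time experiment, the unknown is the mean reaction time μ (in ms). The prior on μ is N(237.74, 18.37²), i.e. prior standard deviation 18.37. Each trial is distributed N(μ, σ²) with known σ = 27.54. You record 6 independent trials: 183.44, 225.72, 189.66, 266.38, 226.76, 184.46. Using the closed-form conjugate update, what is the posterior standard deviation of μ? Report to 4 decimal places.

For Normal data with known variance σ², a Normal(μ₀, σ₀²) prior on μ is conjugate. Posterior precision = 1/σ₀² + n/σ²; posterior mean is the precision-weighted average of μ₀ and x̄.
σ₀² = 18.37² = 337.4569, σ² = 27.54² = 758.4516; σ² + n·σ₀² = 758.4516 + 6·337.4569 = 2783.193.
Posterior precision = 1/σ₀² + n/σ² = 1/337.4569 + 6/758.4516 = (σ² + n·σ₀²)/(σ₀²σ²) = 2783.193/(337.4569·758.4516); posterior variance σₙ² = σ₀²σ²/(σ² + n·σ₀²) = 337.4569·758.4516/2783.193 = 91.960825.
Posterior SD = √σₙ² = √(337.4569·758.4516/2783.193) = 9.5896.

9.5896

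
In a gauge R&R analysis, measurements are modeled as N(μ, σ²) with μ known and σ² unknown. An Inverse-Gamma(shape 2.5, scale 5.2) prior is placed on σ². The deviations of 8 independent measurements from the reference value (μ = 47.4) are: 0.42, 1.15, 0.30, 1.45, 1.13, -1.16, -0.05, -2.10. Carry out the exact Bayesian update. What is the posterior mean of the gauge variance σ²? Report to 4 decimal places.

1.9206

With known mean μ and an Inverse-Gamma(α, β) prior on σ², the Normal likelihood is conjugate: posterior is Inv-Gamma(α + n/2, β + Σ(xᵢ−μ)²/2).
Σ(xᵢ−μ)² = (0.42)² + (1.15)² + (0.30)² + (1.45)² + (1.13)² + (-1.16)² + (-0.05)² + (-2.10)² = 10.7264.
Posterior: Inv-Gamma(2.5 + 8/2, 5.2 + 10.7264/2) = Inv-Gamma(6.50, 10.56320).
E[σ²|data] = β/(α−1) = 10.56320/5.50 = 1.9206.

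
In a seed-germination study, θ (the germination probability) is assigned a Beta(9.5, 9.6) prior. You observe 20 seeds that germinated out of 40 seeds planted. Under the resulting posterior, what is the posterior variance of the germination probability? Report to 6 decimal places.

The Beta prior is conjugate to a Binomial/Bernoulli likelihood; the update adds successes to α and failures to β.
Posterior: Beta(α+k, β+n−k) = Beta(9.5+20, 9.6+20) = Beta(29.5, 29.6).
Var = αβ/((α+β)²(α+β+1)) = 29.5·29.6/(59.1²·60.1) = 0.004160.

0.004160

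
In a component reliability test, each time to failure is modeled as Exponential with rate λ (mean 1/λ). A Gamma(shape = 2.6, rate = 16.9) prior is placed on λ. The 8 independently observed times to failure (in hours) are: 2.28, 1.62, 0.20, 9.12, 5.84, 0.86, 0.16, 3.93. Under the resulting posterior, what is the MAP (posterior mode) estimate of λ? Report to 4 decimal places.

With a Gamma(shape α, rate β) prior on the exponential rate λ, the posterior after n observations with total T = Σxᵢ is Gamma(α+n, β+T).
Sum of observations T = 24.01 hours; n = 8.
Posterior: Gamma(2.6+8, 16.9+24.01) = Gamma(10.6, 40.91).
Mode = (α−1)/β = 0.2347.

0.2347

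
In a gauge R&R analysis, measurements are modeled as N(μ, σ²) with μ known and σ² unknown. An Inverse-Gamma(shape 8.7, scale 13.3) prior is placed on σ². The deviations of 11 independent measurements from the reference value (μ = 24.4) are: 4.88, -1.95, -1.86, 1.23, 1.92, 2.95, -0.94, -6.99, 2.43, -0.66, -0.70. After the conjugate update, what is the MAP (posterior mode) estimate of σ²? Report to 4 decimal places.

With known mean μ and an Inverse-Gamma(α, β) prior on σ², the Normal likelihood is conjugate: posterior is Inv-Gamma(α + n/2, β + Σ(xᵢ−μ)²/2).
Σ(xᵢ−μ)² = (4.88)² + (-1.95)² + (-1.86)² + (1.23)² + (1.92)² + (2.95)² + (-0.94)² + (-6.99)² + (2.43)² + (-0.66)² + (-0.70)² = 101.5525.
Posterior: Inv-Gamma(8.7 + 11/2, 13.3 + 101.5525/2) = Inv-Gamma(14.20, 64.07625).
Mode = β/(α+1) = 64.07625/15.20 = 4.2155.

4.2155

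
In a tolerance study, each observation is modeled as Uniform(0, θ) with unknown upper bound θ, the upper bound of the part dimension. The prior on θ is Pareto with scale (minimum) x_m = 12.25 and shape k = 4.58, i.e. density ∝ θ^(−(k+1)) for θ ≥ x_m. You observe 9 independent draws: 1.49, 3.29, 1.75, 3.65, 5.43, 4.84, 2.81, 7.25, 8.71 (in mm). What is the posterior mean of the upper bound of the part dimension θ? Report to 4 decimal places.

A Pareto(scale x_m, shape k) prior on the upper bound θ of Uniform(0, θ) is conjugate: posterior is Pareto(max(x_m, max xᵢ), k + n).
Sample maximum = 8.71; prior scale x_m = 12.25 → posterior scale = max = 12.25.
Posterior shape = 4.58 + 9 = 13.58.
E[θ|data] = k·x_m/(k−1) = 13.58·12.25/12.58 = 13.2238.

13.2238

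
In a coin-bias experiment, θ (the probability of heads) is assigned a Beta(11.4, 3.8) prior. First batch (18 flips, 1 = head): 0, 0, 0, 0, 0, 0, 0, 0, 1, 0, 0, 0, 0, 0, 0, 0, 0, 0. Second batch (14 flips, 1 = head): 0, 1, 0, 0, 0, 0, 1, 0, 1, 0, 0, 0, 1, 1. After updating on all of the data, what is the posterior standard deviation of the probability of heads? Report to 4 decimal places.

0.0695

The Beta prior is conjugate to a Binomial/Bernoulli likelihood; the update adds successes to α and failures to β.
After batch 1: Beta(11.4+1, 3.8+17) = Beta(12.4, 20.8).
After batch 2: Beta(12.4+5, 20.8+9) = Beta(17.4, 29.8).
Var = αβ/((α+β)²(α+β+1)) = 17.4·29.8/(47.2²·48.2) = 0.00482875; SD = √0.00482875 = 0.0695.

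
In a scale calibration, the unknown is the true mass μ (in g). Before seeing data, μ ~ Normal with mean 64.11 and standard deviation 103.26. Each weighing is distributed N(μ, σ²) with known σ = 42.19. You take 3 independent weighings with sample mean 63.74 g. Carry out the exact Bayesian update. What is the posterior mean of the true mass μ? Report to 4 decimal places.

For Normal data with known variance σ², a Normal(μ₀, σ₀²) prior on μ is conjugate. Posterior precision = 1/σ₀² + n/σ²; posterior mean is the precision-weighted average of μ₀ and x̄.
n·x̄ = 3·63.74 = 191.22.
σ₀² = 103.26² = 10662.6276, σ² = 42.19² = 1779.9961; σ² + n·σ₀² = 1779.9961 + 3·10662.6276 = 33767.8789.
Posterior mean = (μ₀/σ₀² + n·x̄/σ²)/(1/σ₀² + n/σ²) = (σ²·μ₀ + σ₀²·n·x̄)/(σ² + n·σ₀²) = (1779.9961·64.11 + 10662.6276·191.22)/33767.8789 = 2153023.199643/33767.8789 = 63.7595.

63.7595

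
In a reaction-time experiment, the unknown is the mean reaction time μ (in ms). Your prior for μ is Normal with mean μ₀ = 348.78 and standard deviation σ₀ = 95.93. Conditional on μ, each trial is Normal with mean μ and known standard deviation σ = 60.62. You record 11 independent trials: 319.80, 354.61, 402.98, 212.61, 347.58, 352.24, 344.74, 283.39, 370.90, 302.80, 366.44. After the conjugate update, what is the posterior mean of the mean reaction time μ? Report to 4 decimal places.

333.1221

For Normal data with known variance σ², a Normal(μ₀, σ₀²) prior on μ is conjugate. Posterior precision = 1/σ₀² + n/σ²; posterior mean is the precision-weighted average of μ₀ and x̄.
Σxᵢ = 319.80 + 354.61 + 402.98 + 212.61 + 347.58 + 352.24 + 344.74 + 283.39 + 370.90 + 302.80 + 366.44 = 3658.09, so n·x̄ = 3658.09.
σ₀² = 95.93² = 9202.5649, σ² = 60.62² = 3674.7844; σ² + n·σ₀² = 3674.7844 + 11·9202.5649 = 104902.9983.
Posterior mean = (μ₀/σ₀² + n·x̄/σ²)/(1/σ₀² + n/σ²) = (σ²·μ₀ + σ₀²·n·x̄)/(σ² + n·σ₀²) = (3674.7844·348.78 + 9202.5649·3658.09)/104902.9983 = 34945501.938073/104902.9983 = 333.1221.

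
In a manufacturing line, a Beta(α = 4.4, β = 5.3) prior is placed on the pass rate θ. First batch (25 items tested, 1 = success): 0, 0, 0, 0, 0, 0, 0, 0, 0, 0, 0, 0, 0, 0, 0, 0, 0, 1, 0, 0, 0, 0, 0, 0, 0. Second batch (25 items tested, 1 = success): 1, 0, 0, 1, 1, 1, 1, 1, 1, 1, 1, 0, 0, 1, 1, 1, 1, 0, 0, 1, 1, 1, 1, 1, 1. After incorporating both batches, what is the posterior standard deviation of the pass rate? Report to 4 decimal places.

The Beta prior is conjugate to a Binomial/Bernoulli likelihood; the update adds successes to α and failures to β.
After batch 1: Beta(4.4+1, 5.3+24) = Beta(5.4, 29.3).
After batch 2: Beta(5.4+19, 29.3+6) = Beta(24.4, 35.3).
Var = αβ/((α+β)²(α+β+1)) = 24.4·35.3/(59.7²·60.7) = 0.00398132; SD = √0.00398132 = 0.0631.

0.0631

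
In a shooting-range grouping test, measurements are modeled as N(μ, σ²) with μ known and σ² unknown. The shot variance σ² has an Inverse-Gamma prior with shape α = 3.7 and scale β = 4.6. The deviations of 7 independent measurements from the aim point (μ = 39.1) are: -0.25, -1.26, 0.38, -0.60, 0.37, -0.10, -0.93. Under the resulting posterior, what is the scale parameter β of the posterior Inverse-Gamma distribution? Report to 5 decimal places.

With known mean μ and an Inverse-Gamma(α, β) prior on σ², the Normal likelihood is conjugate: posterior is Inv-Gamma(α + n/2, β + Σ(xᵢ−μ)²/2).
Σ(xᵢ−μ)² = (-0.25)² + (-1.26)² + (0.38)² + (-0.60)² + (0.37)² + (-0.10)² + (-0.93)² = 3.1663.
Posterior: Inv-Gamma(3.7 + 7/2, 4.6 + 3.1663/2) = Inv-Gamma(7.20, 6.18315).
Posterior β = 6.18315.

6.18315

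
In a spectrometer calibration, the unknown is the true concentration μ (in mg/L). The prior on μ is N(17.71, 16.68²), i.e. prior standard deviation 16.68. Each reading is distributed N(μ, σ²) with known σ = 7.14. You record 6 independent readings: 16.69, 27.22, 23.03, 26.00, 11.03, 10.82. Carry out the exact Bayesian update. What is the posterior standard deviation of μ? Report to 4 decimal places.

2.8714

For Normal data with known variance σ², a Normal(μ₀, σ₀²) prior on μ is conjugate. Posterior precision = 1/σ₀² + n/σ²; posterior mean is the precision-weighted average of μ₀ and x̄.
σ₀² = 16.68² = 278.2224, σ² = 7.14² = 50.9796; σ² + n·σ₀² = 50.9796 + 6·278.2224 = 1720.314.
Posterior precision = 1/σ₀² + n/σ² = 1/278.2224 + 6/50.9796 = (σ² + n·σ₀²)/(σ₀²σ²) = 1720.314/(278.2224·50.9796); posterior variance σₙ² = σ₀²σ²/(σ² + n·σ₀²) = 278.2224·50.9796/1720.314 = 8.244813.
Posterior SD = √σₙ² = √(278.2224·50.9796/1720.314) = 2.8714.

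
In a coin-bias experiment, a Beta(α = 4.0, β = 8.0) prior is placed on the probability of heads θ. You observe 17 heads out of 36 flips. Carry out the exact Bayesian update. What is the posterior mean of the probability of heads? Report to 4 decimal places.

The Beta prior is conjugate to a Binomial/Bernoulli likelihood; the update adds successes to α and failures to β.
Posterior: Beta(α+k, β+n−k) = Beta(4.0+17, 8.0+19) = Beta(21.0, 27.0).
Posterior mean = α/(α+β) = 21.0/48.0 = 0.4375.

0.4375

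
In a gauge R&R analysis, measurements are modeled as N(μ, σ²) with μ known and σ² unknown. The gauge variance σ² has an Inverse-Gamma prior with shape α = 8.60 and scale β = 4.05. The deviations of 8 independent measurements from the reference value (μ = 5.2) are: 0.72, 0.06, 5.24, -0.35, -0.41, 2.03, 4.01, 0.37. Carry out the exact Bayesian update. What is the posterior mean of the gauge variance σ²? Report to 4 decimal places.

With known mean μ and an Inverse-Gamma(α, β) prior on σ², the Normal likelihood is conjugate: posterior is Inv-Gamma(α + n/2, β + Σ(xᵢ−μ)²/2).
Σ(xᵢ−μ)² = (0.72)² + (0.06)² + (5.24)² + (-0.35)² + (-0.41)² + (2.03)² + (4.01)² + (0.37)² = 48.6081.
Posterior: Inv-Gamma(8.60 + 8/2, 4.05 + 48.6081/2) = Inv-Gamma(12.60, 28.35405).
E[σ²|data] = β/(α−1) = 28.35405/11.60 = 2.4443.

2.4443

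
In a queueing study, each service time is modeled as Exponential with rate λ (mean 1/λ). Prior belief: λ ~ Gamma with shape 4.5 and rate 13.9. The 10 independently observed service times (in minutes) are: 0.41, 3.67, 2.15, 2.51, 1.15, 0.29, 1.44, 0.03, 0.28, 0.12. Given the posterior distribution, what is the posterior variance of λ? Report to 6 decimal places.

With a Gamma(shape α, rate β) prior on the exponential rate λ, the posterior after n observations with total T = Σxᵢ is Gamma(α+n, β+T).
Sum of observations T = 12.05 minutes; n = 10.
Posterior: Gamma(4.5+10, 13.9+12.05) = Gamma(14.5, 25.95).
Var = α/β² = 0.021532.

0.021532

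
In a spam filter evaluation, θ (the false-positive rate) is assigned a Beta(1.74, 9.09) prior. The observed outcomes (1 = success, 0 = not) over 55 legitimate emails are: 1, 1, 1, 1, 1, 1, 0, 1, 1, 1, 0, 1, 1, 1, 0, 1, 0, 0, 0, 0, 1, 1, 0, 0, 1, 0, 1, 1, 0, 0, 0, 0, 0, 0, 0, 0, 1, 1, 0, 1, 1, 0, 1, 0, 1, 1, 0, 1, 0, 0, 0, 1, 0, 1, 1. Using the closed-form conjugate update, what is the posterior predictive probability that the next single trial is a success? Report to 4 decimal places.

The Beta prior is conjugate to a Binomial/Bernoulli likelihood; the update adds successes to α and failures to β.
Posterior: Beta(α+k, β+n−k) = Beta(1.74+29, 9.09+26) = Beta(30.74, 35.09).
For a single future Bernoulli trial, P(success | data) = α/(α+β) = 0.4670.

0.4670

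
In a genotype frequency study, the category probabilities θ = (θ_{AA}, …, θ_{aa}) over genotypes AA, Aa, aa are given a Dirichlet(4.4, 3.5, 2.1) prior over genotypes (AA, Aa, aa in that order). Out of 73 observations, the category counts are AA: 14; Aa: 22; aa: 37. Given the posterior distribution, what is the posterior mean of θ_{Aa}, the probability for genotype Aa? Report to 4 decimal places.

0.3072

The Dirichlet prior is conjugate to the Multinomial likelihood: each posterior αⱼ = prior αⱼ + observed count nⱼ.
Posterior concentration: (18.4, 25.5, 39.1), total = 83.0.
E[θ_{Aa}|data] = α_{Aa}/Σα = 25.5/83.0 = 0.3072.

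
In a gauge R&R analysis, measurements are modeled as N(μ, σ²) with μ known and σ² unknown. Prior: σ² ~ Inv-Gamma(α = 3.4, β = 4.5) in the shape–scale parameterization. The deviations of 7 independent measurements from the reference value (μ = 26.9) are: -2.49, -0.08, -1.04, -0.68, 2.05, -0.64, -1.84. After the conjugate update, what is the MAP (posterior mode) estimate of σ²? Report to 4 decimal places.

With known mean μ and an Inverse-Gamma(α, β) prior on σ², the Normal likelihood is conjugate: posterior is Inv-Gamma(α + n/2, β + Σ(xᵢ−μ)²/2).
Σ(xᵢ−μ)² = (-2.49)² + (-0.08)² + (-1.04)² + (-0.68)² + (2.05)² + (-0.64)² + (-1.84)² = 15.7482.
Posterior: Inv-Gamma(3.4 + 7/2, 4.5 + 15.7482/2) = Inv-Gamma(6.90, 12.37410).
Mode = β/(α+1) = 12.37410/7.90 = 1.5663.

1.5663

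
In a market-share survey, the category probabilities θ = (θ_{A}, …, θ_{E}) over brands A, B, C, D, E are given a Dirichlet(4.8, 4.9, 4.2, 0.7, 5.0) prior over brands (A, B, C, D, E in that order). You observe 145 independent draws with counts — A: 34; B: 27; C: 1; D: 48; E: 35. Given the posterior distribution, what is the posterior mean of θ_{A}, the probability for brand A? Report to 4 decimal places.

The Dirichlet prior is conjugate to the Multinomial likelihood: each posterior αⱼ = prior αⱼ + observed count nⱼ.
Posterior concentration: (38.8, 31.9, 5.2, 48.7, 40.0), total = 164.6.
E[θ_{A}|data] = α_{A}/Σα = 38.8/164.6 = 0.2357.

0.2357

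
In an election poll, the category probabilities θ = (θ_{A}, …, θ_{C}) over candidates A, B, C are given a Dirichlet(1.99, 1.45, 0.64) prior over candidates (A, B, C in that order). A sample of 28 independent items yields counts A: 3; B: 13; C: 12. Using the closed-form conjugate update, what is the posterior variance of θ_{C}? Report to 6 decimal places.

The Dirichlet prior is conjugate to the Multinomial likelihood: each posterior αⱼ = prior αⱼ + observed count nⱼ.
Posterior concentration: (4.99, 14.45, 12.64), total = 32.08.
Var[θ_j] = α_j(Σα−α_j)/((Σα)²(Σα+1)) = 12.64·19.44/(32.08²·33.08) = 0.007218.

0.007218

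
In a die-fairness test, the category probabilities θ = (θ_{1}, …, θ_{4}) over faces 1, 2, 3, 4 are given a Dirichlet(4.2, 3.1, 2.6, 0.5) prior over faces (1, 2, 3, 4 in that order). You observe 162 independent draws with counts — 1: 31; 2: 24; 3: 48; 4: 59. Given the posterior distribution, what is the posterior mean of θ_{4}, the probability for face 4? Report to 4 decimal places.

0.3451

The Dirichlet prior is conjugate to the Multinomial likelihood: each posterior αⱼ = prior αⱼ + observed count nⱼ.
Posterior concentration: (35.2, 27.1, 50.6, 59.5), total = 172.4.
E[θ_{4}|data] = α_{4}/Σα = 59.5/172.4 = 0.3451.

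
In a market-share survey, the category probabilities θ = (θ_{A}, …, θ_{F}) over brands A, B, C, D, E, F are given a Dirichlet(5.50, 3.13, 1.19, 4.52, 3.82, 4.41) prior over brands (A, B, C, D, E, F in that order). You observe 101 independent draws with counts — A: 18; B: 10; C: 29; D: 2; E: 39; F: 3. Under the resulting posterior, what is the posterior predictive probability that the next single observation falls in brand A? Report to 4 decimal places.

The Dirichlet prior is conjugate to the Multinomial likelihood: each posterior αⱼ = prior αⱼ + observed count nⱼ.
Posterior concentration: (23.50, 13.13, 30.19, 6.52, 42.82, 7.41), total = 123.57.
P(next = A | data) = α_{A}/Σα = 0.1902.

0.1902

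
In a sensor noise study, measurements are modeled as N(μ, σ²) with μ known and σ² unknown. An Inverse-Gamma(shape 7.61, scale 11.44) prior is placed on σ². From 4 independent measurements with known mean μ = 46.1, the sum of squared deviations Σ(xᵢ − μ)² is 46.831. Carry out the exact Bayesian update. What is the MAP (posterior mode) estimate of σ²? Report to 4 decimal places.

3.2852

With known mean μ and an Inverse-Gamma(α, β) prior on σ², the Normal likelihood is conjugate: posterior is Inv-Gamma(α + n/2, β + Σ(xᵢ−μ)²/2).
Posterior: Inv-Gamma(7.61 + 4/2, 11.44 + 46.831/2) = Inv-Gamma(9.61, 34.8555).
Mode = β/(α+1) = 34.8555/10.61 = 3.2852.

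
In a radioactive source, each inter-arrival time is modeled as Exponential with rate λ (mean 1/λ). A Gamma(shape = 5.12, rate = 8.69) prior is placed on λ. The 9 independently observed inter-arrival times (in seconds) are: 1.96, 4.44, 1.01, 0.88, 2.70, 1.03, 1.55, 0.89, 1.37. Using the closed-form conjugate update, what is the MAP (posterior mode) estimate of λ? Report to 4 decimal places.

With a Gamma(shape α, rate β) prior on the exponential rate λ, the posterior after n observations with total T = Σxᵢ is Gamma(α+n, β+T).
Sum of observations T = 15.83 seconds; n = 9.
Posterior: Gamma(5.12+9, 8.69+15.83) = Gamma(14.12, 24.52).
Mode = (α−1)/β = 0.5351.

0.5351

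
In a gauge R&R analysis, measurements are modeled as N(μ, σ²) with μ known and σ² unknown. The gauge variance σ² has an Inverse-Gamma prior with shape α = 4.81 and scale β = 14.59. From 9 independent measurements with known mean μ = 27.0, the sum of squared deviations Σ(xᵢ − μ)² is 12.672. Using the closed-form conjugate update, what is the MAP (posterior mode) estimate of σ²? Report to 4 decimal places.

With known mean μ and an Inverse-Gamma(α, β) prior on σ², the Normal likelihood is conjugate: posterior is Inv-Gamma(α + n/2, β + Σ(xᵢ−μ)²/2).
Posterior: Inv-Gamma(4.81 + 9/2, 14.59 + 12.672/2) = Inv-Gamma(9.31, 20.9260).
Mode = β/(α+1) = 20.9260/10.31 = 2.0297.

2.0297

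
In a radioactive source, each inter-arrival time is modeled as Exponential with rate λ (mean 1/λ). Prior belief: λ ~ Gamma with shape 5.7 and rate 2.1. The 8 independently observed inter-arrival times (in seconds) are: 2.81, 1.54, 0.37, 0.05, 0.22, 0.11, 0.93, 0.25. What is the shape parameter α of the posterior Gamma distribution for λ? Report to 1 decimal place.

13.7

With a Gamma(shape α, rate β) prior on the exponential rate λ, the posterior after n observations with total T = Σxᵢ is Gamma(α+n, β+T).
Sum of observations T = 6.28 seconds; n = 8.
Posterior: Gamma(5.7+8, 2.1+6.28) = Gamma(13.7, 8.38).
Posterior α = 13.7.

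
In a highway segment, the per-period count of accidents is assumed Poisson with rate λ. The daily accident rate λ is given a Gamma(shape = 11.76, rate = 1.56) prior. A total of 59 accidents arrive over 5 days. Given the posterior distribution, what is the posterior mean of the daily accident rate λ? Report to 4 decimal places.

10.7866

With a Gamma(shape α, rate β) prior, the Poisson likelihood is conjugate: the posterior is Gamma(α + ΣXᵢ, β + n).
Posterior: Gamma(α+S, β+n) = Gamma(11.76+59, 1.56+5) = Gamma(70.76, 6.56).
Posterior mean = α/β = 70.76/6.56 = 10.7866.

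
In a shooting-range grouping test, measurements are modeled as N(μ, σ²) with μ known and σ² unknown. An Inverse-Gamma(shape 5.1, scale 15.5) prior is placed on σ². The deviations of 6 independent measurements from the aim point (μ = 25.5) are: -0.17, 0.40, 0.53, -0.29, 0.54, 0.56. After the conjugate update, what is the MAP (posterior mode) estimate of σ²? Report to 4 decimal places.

1.7670

With known mean μ and an Inverse-Gamma(α, β) prior on σ², the Normal likelihood is conjugate: posterior is Inv-Gamma(α + n/2, β + Σ(xᵢ−μ)²/2).
Σ(xᵢ−μ)² = (-0.17)² + (0.40)² + (0.53)² + (-0.29)² + (0.54)² + (0.56)² = 1.1591.
Posterior: Inv-Gamma(5.1 + 6/2, 15.5 + 1.1591/2) = Inv-Gamma(8.10, 16.07955).
Mode = β/(α+1) = 16.07955/9.10 = 1.7670.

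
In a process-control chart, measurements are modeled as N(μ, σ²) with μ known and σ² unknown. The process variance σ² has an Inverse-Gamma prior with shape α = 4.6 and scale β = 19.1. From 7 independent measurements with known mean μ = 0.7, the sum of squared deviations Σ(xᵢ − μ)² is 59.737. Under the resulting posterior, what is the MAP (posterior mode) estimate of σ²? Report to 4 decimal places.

With known mean μ and an Inverse-Gamma(α, β) prior on σ², the Normal likelihood is conjugate: posterior is Inv-Gamma(α + n/2, β + Σ(xᵢ−μ)²/2).
Posterior: Inv-Gamma(4.6 + 7/2, 19.1 + 59.737/2) = Inv-Gamma(8.10, 48.9685).
Mode = β/(α+1) = 48.9685/9.10 = 5.3812.

5.3812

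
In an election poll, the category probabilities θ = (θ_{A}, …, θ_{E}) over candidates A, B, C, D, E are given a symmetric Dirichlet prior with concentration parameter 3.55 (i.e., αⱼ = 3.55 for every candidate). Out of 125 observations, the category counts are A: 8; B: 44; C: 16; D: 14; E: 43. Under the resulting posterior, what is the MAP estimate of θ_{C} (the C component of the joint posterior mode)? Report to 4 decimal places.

0.1347

The Dirichlet prior is conjugate to the Multinomial likelihood: each posterior αⱼ = prior αⱼ + observed count nⱼ.
Posterior concentration: (11.55, 47.55, 19.55, 17.55, 46.55), total = 142.75.
Joint mode component: (α_{C}−1)/(Σα−K) = 18.55/137.75 = 0.1347.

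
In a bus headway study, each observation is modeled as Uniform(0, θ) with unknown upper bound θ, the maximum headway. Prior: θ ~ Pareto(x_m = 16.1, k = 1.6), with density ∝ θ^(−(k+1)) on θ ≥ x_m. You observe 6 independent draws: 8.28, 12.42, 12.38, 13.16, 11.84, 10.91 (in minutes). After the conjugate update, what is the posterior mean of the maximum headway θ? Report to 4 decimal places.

A Pareto(scale x_m, shape k) prior on the upper bound θ of Uniform(0, θ) is conjugate: posterior is Pareto(max(x_m, max xᵢ), k + n).
Sample maximum = 13.16; prior scale x_m = 16.1 → posterior scale = max = 16.10.
Posterior shape = 1.6 + 6 = 7.6.
E[θ|data] = k·x_m/(k−1) = 7.6·16.10/6.6 = 18.5394.

18.5394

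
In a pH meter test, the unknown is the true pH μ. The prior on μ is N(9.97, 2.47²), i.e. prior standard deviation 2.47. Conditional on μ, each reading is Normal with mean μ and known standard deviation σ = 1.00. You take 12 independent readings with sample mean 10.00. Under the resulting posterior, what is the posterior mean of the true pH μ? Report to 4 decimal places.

9.9996

For Normal data with known variance σ², a Normal(μ₀, σ₀²) prior on μ is conjugate. Posterior precision = 1/σ₀² + n/σ²; posterior mean is the precision-weighted average of μ₀ and x̄.
n·x̄ = 12·10.00 = 120.
σ₀² = 2.47² = 6.1009, σ² = 1.00² = 1; σ² + n·σ₀² = 1 + 12·6.1009 = 74.2108.
Posterior mean = (μ₀/σ₀² + n·x̄/σ²)/(1/σ₀² + n/σ²) = (σ²·μ₀ + σ₀²·n·x̄)/(σ² + n·σ₀²) = (1·9.97 + 6.1009·120)/74.2108 = 742.078/74.2108 = 9.9996.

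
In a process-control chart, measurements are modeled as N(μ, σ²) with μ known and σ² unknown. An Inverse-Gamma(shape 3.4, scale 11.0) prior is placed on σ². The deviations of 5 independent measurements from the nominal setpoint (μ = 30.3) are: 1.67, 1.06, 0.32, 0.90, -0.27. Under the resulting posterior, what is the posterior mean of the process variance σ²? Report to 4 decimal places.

2.7447

With known mean μ and an Inverse-Gamma(α, β) prior on σ², the Normal likelihood is conjugate: posterior is Inv-Gamma(α + n/2, β + Σ(xᵢ−μ)²/2).
Σ(xᵢ−μ)² = (1.67)² + (1.06)² + (0.32)² + (0.90)² + (-0.27)² = 4.8978.
Posterior: Inv-Gamma(3.4 + 5/2, 11.0 + 4.8978/2) = Inv-Gamma(5.90, 13.44890).
E[σ²|data] = β/(α−1) = 13.44890/4.90 = 2.7447.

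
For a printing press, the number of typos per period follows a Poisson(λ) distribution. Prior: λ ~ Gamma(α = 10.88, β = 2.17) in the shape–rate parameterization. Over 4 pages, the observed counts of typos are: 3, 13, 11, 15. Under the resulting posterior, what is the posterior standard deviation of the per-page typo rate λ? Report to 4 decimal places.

1.1786

With a Gamma(shape α, rate β) prior, the Poisson likelihood is conjugate: the posterior is Gamma(α + ΣXᵢ, β + n).
Sum of counts S = 42 over n = 4 pages.
Posterior: Gamma(α+S, β+n) = Gamma(10.88+42, 2.17+4) = Gamma(52.88, 6.17).
SD = √α/β = √52.88/6.17 = 1.1786.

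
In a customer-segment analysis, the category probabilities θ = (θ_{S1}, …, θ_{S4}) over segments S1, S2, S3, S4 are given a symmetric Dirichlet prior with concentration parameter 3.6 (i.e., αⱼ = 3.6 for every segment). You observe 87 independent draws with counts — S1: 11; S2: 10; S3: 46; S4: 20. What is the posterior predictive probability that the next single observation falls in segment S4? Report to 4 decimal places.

The Dirichlet prior is conjugate to the Multinomial likelihood: each posterior αⱼ = prior αⱼ + observed count nⱼ.
Posterior concentration: (14.6, 13.6, 49.6, 23.6), total = 101.4.
P(next = S4 | data) = α_{S4}/Σα = 0.2327.

0.2327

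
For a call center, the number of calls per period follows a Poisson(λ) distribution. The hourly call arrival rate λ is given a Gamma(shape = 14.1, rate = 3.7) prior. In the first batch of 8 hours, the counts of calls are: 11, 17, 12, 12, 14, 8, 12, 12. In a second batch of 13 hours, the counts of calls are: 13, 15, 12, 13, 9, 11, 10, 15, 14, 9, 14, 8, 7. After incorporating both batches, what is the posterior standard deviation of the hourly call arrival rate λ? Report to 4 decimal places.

0.6554

With a Gamma(shape α, rate β) prior, the Poisson likelihood is conjugate: the posterior is Gamma(α + ΣXᵢ, β + n).
Batch 1: sum of counts S = 98 over n = 8 hours.
After batch 1: Gamma(α+S, β+n) = Gamma(14.1+98, 3.7+8) = Gamma(112.1, 11.7).
Batch 2: sum of counts S = 150 over n = 13 hours.
After batch 2: Gamma(α+S, β+n) = Gamma(112.1+150, 11.7+13) = Gamma(262.1, 24.7).
SD = √α/β = √262.1/24.7 = 0.6554.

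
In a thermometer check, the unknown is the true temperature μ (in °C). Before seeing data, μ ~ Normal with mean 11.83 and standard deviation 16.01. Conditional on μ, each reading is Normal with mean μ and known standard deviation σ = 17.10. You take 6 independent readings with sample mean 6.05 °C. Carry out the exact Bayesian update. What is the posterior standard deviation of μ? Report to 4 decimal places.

For Normal data with known variance σ², a Normal(μ₀, σ₀²) prior on μ is conjugate. Posterior precision = 1/σ₀² + n/σ²; posterior mean is the precision-weighted average of μ₀ and x̄.
σ₀² = 16.01² = 256.3201, σ² = 17.10² = 292.41; σ² + n·σ₀² = 292.41 + 6·256.3201 = 1830.3306.
Posterior precision = 1/σ₀² + n/σ² = 1/256.3201 + 6/292.41 = (σ² + n·σ₀²)/(σ₀²σ²) = 1830.3306/(256.3201·292.41); posterior variance σₙ² = σ₀²σ²/(σ² + n·σ₀²) = 256.3201·292.41/1830.3306 = 40.949193.
Posterior SD = √σₙ² = √(256.3201·292.41/1830.3306) = 6.3992.

6.3992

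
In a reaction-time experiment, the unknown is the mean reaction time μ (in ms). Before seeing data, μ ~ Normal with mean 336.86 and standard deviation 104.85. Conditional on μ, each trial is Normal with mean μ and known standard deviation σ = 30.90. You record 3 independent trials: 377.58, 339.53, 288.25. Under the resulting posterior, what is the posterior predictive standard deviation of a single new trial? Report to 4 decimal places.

For Normal data with known variance σ², a Normal(μ₀, σ₀²) prior on μ is conjugate. Posterior precision = 1/σ₀² + n/σ²; posterior mean is the precision-weighted average of μ₀ and x̄.
σ₀² = 104.85² = 10993.5225, σ² = 30.90² = 954.81; σ² + n·σ₀² = 954.81 + 3·10993.5225 = 33935.3775.
Posterior precision = 1/σ₀² + n/σ² = 1/10993.5225 + 3/954.81 = (σ² + n·σ₀²)/(σ₀²σ²) = 33935.3775/(10993.5225·954.81); posterior variance σₙ² = σ₀²σ²/(σ² + n·σ₀²) = 10993.5225·954.81/33935.3775 = 309.315116.
Predictive variance for one new observation = σₙ² + σ² = 10993.5225·954.81/33935.3775 + 954.81 = σ²·(σ₀² + 33935.3775)/33935.3775 = 954.81·44928.9/33935.3775 = 1264.125116; SD = √(954.81·44928.9/33935.3775) = 35.5545.

35.5545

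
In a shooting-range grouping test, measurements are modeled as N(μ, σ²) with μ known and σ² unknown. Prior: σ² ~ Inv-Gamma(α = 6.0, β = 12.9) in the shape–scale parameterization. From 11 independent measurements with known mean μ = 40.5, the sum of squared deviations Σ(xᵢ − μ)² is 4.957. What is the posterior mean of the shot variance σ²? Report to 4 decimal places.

1.4646

With known mean μ and an Inverse-Gamma(α, β) prior on σ², the Normal likelihood is conjugate: posterior is Inv-Gamma(α + n/2, β + Σ(xᵢ−μ)²/2).
Posterior: Inv-Gamma(6.0 + 11/2, 12.9 + 4.957/2) = Inv-Gamma(11.50, 15.3785).
E[σ²|data] = β/(α−1) = 15.3785/10.50 = 1.4646.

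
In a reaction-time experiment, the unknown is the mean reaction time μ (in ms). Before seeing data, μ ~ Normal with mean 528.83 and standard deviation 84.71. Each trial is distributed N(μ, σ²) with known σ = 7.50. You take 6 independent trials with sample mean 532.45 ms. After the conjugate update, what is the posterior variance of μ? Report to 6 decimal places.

9.362768

For Normal data with known variance σ², a Normal(μ₀, σ₀²) prior on μ is conjugate. Posterior precision = 1/σ₀² + n/σ²; posterior mean is the precision-weighted average of μ₀ and x̄.
σ₀² = 84.71² = 7175.7841, σ² = 7.50² = 56.25; σ² + n·σ₀² = 56.25 + 6·7175.7841 = 43110.9546.
Posterior precision = 1/σ₀² + n/σ² = 1/7175.7841 + 6/56.25 = (σ² + n·σ₀²)/(σ₀²σ²) = 43110.9546/(7175.7841·56.25); posterior variance σₙ² = σ₀²σ²/(σ² + n·σ₀²) = 7175.7841·56.25/43110.9546 = 9.362768.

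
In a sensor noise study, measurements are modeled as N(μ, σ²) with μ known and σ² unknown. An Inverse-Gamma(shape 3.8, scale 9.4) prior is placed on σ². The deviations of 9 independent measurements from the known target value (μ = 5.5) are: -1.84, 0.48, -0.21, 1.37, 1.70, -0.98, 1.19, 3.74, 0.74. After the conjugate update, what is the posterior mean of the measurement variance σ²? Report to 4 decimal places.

3.0232

With known mean μ and an Inverse-Gamma(α, β) prior on σ², the Normal likelihood is conjugate: posterior is Inv-Gamma(α + n/2, β + Σ(xᵢ−μ)²/2).
Σ(xᵢ−μ)² = (-1.84)² + (0.48)² + (-0.21)² + (1.37)² + (1.70)² + (-0.98)² + (1.19)² + (3.74)² + (0.74)² = 25.3387.
Posterior: Inv-Gamma(3.8 + 9/2, 9.4 + 25.3387/2) = Inv-Gamma(8.30, 22.06935).
E[σ²|data] = β/(α−1) = 22.06935/7.30 = 3.0232.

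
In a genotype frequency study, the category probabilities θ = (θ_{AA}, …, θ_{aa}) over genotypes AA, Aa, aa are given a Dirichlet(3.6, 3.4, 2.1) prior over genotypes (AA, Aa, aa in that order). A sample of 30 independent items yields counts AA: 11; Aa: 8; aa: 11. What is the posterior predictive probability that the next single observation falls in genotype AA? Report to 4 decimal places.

The Dirichlet prior is conjugate to the Multinomial likelihood: each posterior αⱼ = prior αⱼ + observed count nⱼ.
Posterior concentration: (14.6, 11.4, 13.1), total = 39.1.
P(next = AA | data) = α_{AA}/Σα = 0.3734.

0.3734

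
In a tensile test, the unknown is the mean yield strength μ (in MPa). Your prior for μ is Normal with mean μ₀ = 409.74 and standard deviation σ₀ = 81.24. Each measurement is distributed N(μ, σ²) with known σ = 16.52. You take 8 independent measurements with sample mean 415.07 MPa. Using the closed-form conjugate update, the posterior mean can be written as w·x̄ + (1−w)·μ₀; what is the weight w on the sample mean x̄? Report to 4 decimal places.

0.9949

For Normal data with known variance σ², a Normal(μ₀, σ₀²) prior on μ is conjugate. Posterior precision = 1/σ₀² + n/σ²; posterior mean is the precision-weighted average of μ₀ and x̄.
σ₀² = 81.24² = 6599.9376, σ² = 16.52² = 272.9104. Prior precision 1/σ₀² = 1/6599.9376; data precision n/σ² = 8/272.9104.
w = (n/σ²)/(1/σ₀² + n/σ²) = n·σ₀²/(σ² + n·σ₀²) = 8·6599.9376/(272.9104 + 8·6599.9376) = 52799.5008/53072.4112 = 0.9949.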